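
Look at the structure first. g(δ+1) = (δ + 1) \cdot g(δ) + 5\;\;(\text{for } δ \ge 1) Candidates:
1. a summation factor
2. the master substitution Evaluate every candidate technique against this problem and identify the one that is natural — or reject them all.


Verdict: a summation factor — normalize by the running product of δ + 1: the left side becomes a difference, and differences sum.
- a summation factor: applicable, and directly so.
- the master substitution — the recursion steps by a constant offset, so exponential reindexing is pointless.


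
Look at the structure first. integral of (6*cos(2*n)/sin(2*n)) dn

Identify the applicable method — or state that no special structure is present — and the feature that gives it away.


Verdict: u-substitution — everything non-trivial happens through the inner expression sin(2*n), and its derivative accounts for the remaining factor up to a constant, so set u = sin(2*n).


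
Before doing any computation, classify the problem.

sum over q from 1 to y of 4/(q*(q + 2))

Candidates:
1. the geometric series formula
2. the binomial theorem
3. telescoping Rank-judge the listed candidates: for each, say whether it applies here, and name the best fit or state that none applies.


Diagnosis: telescoping — one partial-fraction pass turns 4/(q*(q + 2)) into a shifted difference, and shifted differences telescope.
- the geometric series formula — the ratio of consecutive terms depends on the index.
- the binomial theorem — the terms lack the binomial-coefficient-weighted complementary-power pattern of an expansion.
- telescoping — yes — fits the structure here.


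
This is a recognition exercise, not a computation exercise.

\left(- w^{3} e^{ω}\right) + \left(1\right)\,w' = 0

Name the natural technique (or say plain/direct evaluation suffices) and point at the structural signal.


Method: separation of variables — solved for the derivative, the right side splits multiplicatively into a function of each variable alone — divide and integrate each side.


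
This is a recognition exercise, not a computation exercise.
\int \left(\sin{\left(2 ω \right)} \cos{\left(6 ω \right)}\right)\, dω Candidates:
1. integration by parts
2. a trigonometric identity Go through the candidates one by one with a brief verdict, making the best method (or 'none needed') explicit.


Best approach: a trigonometric identity — \sin{\left(2 ω \right)} \cos{\left(6 ω \right)} mixes two frequencies; the product-to-sum identity splits it into single-frequency sinusoids.
- integration by parts: not the natural route: no polynomial-kernel product appears — a recursive parts reduction of the trigonometric product exists, but the identity rewrite is direct.
- a trigonometric identity: yes — fits the structure here.


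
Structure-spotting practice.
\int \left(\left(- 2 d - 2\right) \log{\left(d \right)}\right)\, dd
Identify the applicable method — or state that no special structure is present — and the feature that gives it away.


Method: integration by parts — \log{\left(d \right)} blocks direct integration but differentiates to something rational — parts with the polynomial factor - 2 d - 2 as dv.


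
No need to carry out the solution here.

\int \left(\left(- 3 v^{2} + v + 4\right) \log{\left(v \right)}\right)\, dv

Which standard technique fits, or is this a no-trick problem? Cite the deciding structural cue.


Diagnosis: integration by parts — one parts step with u = \log{\left(v \right)} trades the logarithm for an algebraic integrand.


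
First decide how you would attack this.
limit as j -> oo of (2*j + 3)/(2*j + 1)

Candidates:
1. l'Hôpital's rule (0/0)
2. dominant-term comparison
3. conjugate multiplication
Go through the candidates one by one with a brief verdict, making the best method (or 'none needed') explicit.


Technique: dominant-term comparison — divide through by the highest power of j; every lower-order term dies and the dominant terms decide the limit.
- l'Hôpital's rule (0/0) — as a single quotient the expression runs to ∞/∞ at the limit point — an at-infinity form of the rule would apply, though the leading-growth comparison is the direct reading.
- dominant-term comparison: a fit — the right tool for this form.
- conjugate multiplication: no divergent radical difference is present for a conjugate pair to cancel.


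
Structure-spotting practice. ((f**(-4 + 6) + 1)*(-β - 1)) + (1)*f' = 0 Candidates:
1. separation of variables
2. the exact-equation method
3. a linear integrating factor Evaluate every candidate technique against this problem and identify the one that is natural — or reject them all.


Best approach: separation of variables — separating collects all f-dependence with the derivative and leaves all β-dependence opposite: variables separate.
- separation of variables: a fit — the right tool for this form.
- the exact-equation method — exactness fails on the nose — the mixed partials do not match.
- a linear integrating factor: the unknown enters nonlinearly (through a power, a denominator, or a transcendental function), which the linear integrating-factor recipe cannot absorb as-is — any repair would come from a preliminary substitution, not the factor.


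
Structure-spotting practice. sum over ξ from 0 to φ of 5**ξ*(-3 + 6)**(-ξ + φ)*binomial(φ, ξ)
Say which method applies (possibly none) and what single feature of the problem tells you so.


Verdict: the binomial theorem — the binomial coefficients weight matched powers of 5 and (-3 + 6), which is exactly the expansion of a binomial power.


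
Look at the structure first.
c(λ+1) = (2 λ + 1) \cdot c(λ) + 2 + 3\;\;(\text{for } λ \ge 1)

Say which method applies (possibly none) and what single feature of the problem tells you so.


Method: a summation factor — first-order, linear, moving coefficient 2 λ + 1: the discrete analogue of an integrating factor handles it.


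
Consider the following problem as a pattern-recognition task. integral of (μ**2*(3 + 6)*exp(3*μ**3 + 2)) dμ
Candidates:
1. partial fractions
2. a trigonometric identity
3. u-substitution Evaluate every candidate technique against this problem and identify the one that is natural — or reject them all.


Method: u-substitution — viewed as a product, the integrand is a composition evaluated at 3*μ**3 + 2 times (a constant multiple of) that inner expression's derivative, so u = 3*μ**3 + 2 makes it elementary.
- partial fractions: there is no rational-function structure to decompose.
- a trigonometric identity — with no trigonometric functions present, identity rewriting has no target.
- u-substitution: yes, a natural case for it.


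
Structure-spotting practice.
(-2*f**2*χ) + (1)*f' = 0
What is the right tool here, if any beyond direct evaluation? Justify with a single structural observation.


Verdict: separation of variables — separating collects all f-dependence with the derivative and leaves all χ-dependence opposite: variables separate.


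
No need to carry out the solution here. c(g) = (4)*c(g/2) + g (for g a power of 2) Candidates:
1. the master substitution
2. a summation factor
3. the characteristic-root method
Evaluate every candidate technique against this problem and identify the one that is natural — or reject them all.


Verdict: the master substitution — the index is divided (g/2), not shifted — substitute g = 2^m to straighten it into a shift recurrence.
- the master substitution: yes, a natural case for it.
- a summation factor: the recursion divides its index rather than shifting it — there is no previous-term chain for a summation factor to telescope.
- the characteristic-root method — a divided-index call is not the fixed-shift linear shape that characteristic roots solve.


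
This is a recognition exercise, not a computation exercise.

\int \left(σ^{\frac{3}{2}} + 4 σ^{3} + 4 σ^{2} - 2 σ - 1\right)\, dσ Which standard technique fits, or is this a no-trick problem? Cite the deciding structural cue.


Technique: no special technique — a term-by-term power-rule job in σ; no substitution or rearrangement earns its keep here.


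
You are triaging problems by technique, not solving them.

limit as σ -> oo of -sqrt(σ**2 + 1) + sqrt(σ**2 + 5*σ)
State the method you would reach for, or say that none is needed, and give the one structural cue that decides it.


Diagnosis: conjugate multiplication — an infinity-minus-infinity difference with a surviving radical — multiply by the conjugate to cancel the divergence.


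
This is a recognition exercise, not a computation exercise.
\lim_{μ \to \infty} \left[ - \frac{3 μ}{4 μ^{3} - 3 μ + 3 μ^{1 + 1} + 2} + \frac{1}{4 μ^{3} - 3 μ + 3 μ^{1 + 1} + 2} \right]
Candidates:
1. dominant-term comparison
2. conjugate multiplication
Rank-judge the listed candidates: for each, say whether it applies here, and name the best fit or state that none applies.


Technique: dominant-term comparison — at large μ only the top-degree terms survive; compare the leading terms and the limit falls out.
- dominant-term comparison — a fit — the right tool for this form.
- conjugate multiplication: no divergent radical difference is present for a conjugate pair to cancel.


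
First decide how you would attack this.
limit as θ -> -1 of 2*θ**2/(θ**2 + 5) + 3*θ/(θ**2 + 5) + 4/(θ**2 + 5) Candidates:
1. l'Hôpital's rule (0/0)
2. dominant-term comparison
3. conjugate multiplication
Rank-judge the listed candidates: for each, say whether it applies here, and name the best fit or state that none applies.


Diagnosis: no special technique — no zero denominators, no indeterminate clash at -1 — substitute and read off the value.
- l'Hôpital's rule (0/0): substituting the point gives a finite value outright — there is no indeterminate clash to repair.
- dominant-term comparison — no ranking of term growth rates resolves the limit here.
- conjugate multiplication — multiplying by a conjugate would not remove any indeterminacy here.


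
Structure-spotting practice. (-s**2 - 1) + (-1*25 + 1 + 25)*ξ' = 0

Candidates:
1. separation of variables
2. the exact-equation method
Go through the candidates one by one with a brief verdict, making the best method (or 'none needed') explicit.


Best approach: no special technique — solved for the derivative, ξ never appears on the right — this is a direct integration in s, not a differential-equations problem at heart.
- separation of variables: any separation here is vacuous (nothing depends on the unknown); direct integration is the honest label.
- the exact-equation method: with the unknown absent from both coefficients, the cross-partial test holds emptily — nothing for the exact method to work on.


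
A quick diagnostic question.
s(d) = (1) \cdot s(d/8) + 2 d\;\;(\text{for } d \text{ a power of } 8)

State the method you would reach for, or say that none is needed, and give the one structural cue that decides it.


Best approach: the master substitution — the argument contracts 8-fold per step: reindex d exponentially and solve the linear recurrence in the new index.


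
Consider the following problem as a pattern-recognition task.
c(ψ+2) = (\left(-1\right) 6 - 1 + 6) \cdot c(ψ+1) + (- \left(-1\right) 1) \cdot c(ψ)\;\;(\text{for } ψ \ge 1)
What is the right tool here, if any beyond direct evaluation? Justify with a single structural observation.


Method: the characteristic-root method — shift-invariance with fixed coefficients calls for exponential trials; the characteristic polynomial finds every r^ψ.


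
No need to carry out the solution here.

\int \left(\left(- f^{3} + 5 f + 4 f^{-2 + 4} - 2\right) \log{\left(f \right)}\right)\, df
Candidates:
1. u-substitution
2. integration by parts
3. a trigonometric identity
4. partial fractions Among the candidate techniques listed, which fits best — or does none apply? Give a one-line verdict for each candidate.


Verdict: integration by parts — the logarithm \log{\left(f \right)} has no power-rule antiderivative to read off directly, but its derivative is algebraic — so differentiate \log{\left(f \right)} and integrate the polynomial factor (- f^{3} + 5 f + 4 f^{-2 + 4} - 2).
- u-substitution: no subexpression of the integrand pairs with its own derivative as a factor — individual terms may offer their own substitutions, but any change of variable covering the whole integral would have to be constructed from outside the expression.
- integration by parts — applicable, and directly so.
- a trigonometric identity — with no trigonometric functions present, identity rewriting has no target.
- partial fractions: the expression is not a ratio of polynomials that decomposes further.


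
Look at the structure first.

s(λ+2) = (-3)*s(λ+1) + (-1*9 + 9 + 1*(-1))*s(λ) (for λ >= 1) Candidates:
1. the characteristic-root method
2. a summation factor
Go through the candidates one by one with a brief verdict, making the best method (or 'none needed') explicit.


Best approach: the characteristic-root method — this is the constant-coefficient homogeneous case — the whole solution in λ reduces to a polynomial's roots.
- the characteristic-root method — applies; the problem has the shape this method handles.
- a summation factor — the recurrence reaches back more than one step, outside the first-order family a summation factor normalizes.


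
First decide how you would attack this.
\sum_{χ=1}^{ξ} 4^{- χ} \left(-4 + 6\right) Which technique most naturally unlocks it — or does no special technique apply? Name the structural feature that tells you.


Verdict: the geometric series formula — consecutive terms stand in a fixed index-free ratio — the geometric sum formula closes it.


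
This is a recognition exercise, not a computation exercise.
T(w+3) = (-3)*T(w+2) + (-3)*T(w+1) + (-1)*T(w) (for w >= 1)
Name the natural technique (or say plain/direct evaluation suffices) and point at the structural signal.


Method: the characteristic-root method — linear, homogeneous, constant coefficients: solutions of the form r^w exist — find the roots of the characteristic polynomial.


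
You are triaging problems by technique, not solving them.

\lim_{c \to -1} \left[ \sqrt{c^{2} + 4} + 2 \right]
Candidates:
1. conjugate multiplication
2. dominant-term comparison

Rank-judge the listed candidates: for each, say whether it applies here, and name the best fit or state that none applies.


Best approach: no special technique — the function is continuous at -1; evaluation is itself the limit, no machinery required.
- conjugate multiplication — there is no infinity-minus-infinity radical difference to rationalize.
- dominant-term comparison — no dominant-degree comparison decides it.


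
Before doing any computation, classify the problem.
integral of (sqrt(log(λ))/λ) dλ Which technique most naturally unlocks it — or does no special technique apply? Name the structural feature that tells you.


Method: u-substitution — collected, the integrand has one factor that is, up to a constant, the derivative of an inner expression the rest depends on — substitute for that inner expression.


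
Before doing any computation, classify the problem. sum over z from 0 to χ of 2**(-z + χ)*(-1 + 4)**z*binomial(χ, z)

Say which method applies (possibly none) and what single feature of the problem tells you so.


Verdict: the binomial theorem — binomial(χ, z) weighting matched powers of (-1 + 4) and 2 is the expanded form of ((-1 + 4) + 2)^χ — fold it back up.


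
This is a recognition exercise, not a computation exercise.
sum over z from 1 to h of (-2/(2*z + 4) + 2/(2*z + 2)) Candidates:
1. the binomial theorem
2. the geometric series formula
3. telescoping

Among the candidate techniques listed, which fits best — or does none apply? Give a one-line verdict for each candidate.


Diagnosis: telescoping — the generic term is a one-step difference of 2/(2*z + 2), so partial sums shortcut to endpoint evaluation.
- the binomial theorem — there is no pair of bases whose matched powers would reassemble into a single binomial power.
- the geometric series formula: consecutive terms are not related by a fixed multiplier.
- telescoping — a fit — the right tool for this form.


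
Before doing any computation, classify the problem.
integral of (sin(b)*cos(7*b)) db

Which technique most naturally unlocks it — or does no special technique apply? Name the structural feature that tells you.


Verdict: a trigonometric identity — apply product-to-sum to sin(b)*cos(7*b): two clean single-angle terms replace one awkward product.


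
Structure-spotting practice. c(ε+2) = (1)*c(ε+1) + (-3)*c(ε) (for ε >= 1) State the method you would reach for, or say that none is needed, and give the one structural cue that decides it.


Diagnosis: the characteristic-root method — this is the constant-coefficient homogeneous case — the whole solution in ε reduces to a polynomial's roots.


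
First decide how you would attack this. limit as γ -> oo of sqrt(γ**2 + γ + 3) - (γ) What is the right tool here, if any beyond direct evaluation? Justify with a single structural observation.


Best approach: conjugate multiplication — sqrt(γ**2 + γ + 3) and γ both blow up, but their difference is tame once the conjugate rationalizes it.


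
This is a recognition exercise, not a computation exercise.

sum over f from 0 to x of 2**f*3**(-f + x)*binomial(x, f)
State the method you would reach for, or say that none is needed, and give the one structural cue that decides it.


Diagnosis: the binomial theorem — the summand is term f of a binomial expansion in 2 and 3; the whole sum is a single power.


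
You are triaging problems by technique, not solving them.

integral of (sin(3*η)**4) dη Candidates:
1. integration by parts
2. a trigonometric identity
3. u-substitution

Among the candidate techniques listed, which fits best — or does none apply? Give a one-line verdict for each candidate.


Diagnosis: a trigonometric identity — sin(3*η)**4 is an even power — the power-reduction identity rewrites it into first-degree cosines.
- integration by parts — not the natural route: no polynomial-kernel product appears — a recursive parts reduction of the trigonometric product exists, but the identity rewrite is direct.
- a trigonometric identity: a fit — the right tool for this form.
- u-substitution: no subexpression of the integrand serves as a whole-integral substitution inner — individual terms may offer their own, but none carries its derivative as a factor of the full integrand; a working change of variable would have to be constructed from outside the expression.


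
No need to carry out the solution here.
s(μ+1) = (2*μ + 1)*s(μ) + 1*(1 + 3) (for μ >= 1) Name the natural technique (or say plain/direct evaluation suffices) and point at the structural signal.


Method: a summation factor — normalize by the running product of 2*μ + 1: the left side becomes a difference, and differences sum.


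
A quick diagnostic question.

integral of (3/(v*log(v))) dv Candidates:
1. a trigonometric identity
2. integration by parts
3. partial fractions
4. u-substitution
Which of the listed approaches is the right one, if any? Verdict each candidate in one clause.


Diagnosis: u-substitution — collected, the integrand has one factor that is, up to a constant, the derivative of an inner expression the rest depends on — substitute for that inner expression.
- a trigonometric identity: there is no trigonometric structure at all — the integrand carries no sine or cosine to rewrite.
- integration by parts: there is no nonconstant-polynomial-times-kernel split with an exp, sine, cosine (degree-1 argument), or logarithm partner.
- partial fractions — there is no rational-function structure to decompose.
- u-substitution: a fit — the right tool for this form.


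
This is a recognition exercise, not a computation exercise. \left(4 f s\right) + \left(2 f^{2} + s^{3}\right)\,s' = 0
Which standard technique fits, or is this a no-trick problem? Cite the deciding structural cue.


Best approach: the exact-equation method — d/ds of 4 f s equals d/df of 2 f^{2} + s^{3}: the form is a total differential of one potential — integrate it exactly.


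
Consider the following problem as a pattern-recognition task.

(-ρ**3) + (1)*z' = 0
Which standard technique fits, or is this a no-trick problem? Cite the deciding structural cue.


Verdict: no special technique — solved for the derivative, no z appears — this is antidifferentiation in ρ wearing ODE clothing.


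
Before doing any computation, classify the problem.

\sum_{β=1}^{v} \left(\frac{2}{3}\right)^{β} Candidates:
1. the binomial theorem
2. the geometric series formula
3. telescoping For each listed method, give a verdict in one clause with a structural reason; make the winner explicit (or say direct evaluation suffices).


Best approach: the geometric series formula — each summand is the previous one scaled by \frac{2}{3}; that constant multiplier is itself the geometric structure.
- the binomial theorem — no binomial coefficients pair with matched powers.
- the geometric series formula — applicable, and directly so.
- telescoping — computed from the summand as displayed, the partial sums build up without the pairwise collapse telescoping exploits.


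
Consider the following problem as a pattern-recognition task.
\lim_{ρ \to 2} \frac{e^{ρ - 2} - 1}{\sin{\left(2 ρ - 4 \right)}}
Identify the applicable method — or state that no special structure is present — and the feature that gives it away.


Method: l'Hôpital's rule (0/0) — the 0/0 form at 2 is the signature situation for l'Hôpital's rule. Expanding numerator and denominator to first order gives the same value — the rule automates exactly that.


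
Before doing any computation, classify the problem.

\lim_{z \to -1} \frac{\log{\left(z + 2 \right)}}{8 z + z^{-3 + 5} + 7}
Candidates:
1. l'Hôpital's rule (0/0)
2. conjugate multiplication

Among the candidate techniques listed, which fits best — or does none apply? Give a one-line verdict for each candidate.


Diagnosis: l'Hôpital's rule (0/0) — substituting -1 gives 0 over 0; differentiate top and bottom once and re-evaluate. One could equally expand both pieces locally and compare leading terms; the rule does that in one stroke.
- l'Hôpital's rule (0/0) — applies; the problem has the shape this method handles.
- conjugate multiplication: multiplying by a conjugate would not remove any indeterminacy here.


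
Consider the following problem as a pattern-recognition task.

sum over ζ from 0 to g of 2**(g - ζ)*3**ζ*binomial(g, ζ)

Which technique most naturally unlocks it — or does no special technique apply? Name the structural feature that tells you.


Method: the binomial theorem — terms weighting binomial(g, ζ) against matched powers of 3 and 2 reassemble into (3 + 2)^g by the binomial theorem.


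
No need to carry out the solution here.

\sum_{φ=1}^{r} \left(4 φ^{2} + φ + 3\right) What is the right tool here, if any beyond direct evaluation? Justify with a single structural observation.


Best approach: no special technique — Faulhaber territory: sum each constant-multiple power of φ with its closed-form formula, no trick required.


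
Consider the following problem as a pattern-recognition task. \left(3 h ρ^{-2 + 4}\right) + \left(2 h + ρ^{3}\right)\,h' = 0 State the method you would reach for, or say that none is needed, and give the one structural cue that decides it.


Method: the exact-equation method — equality of cross partials is the green light — assemble the potential function term by term.


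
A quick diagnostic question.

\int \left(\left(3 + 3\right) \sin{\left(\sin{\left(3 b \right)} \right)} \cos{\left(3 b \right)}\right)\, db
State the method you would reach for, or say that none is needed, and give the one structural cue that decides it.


Diagnosis: u-substitution — collected, the integrand has one factor that is, up to a constant, the derivative of an inner expression the rest depends on — substitute for that inner expression.


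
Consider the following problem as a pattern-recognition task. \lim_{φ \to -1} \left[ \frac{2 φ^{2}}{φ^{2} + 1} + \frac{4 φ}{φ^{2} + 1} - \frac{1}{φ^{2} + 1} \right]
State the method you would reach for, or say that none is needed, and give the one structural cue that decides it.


Best approach: no special technique — nothing blocks direct substitution at -1: plug in and finish.


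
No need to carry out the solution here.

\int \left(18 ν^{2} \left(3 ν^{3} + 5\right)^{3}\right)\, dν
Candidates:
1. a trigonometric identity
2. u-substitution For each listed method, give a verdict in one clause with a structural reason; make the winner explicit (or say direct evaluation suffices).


Best approach: u-substitution — 18 ν^{2} matches the derivative of 3 ν^{3} + 5 up to a constant; with u = 3 ν^{3} + 5 the whole integrand folds into a function of u alone. Expanding everything out would also get there; the substitution is the systematic route.
- a trigonometric identity — with no trigonometric functions present, identity rewriting has no target.
- u-substitution: yes — fits the structure here.


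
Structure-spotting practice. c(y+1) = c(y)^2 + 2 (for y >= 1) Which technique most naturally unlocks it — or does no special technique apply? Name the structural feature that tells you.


Method: no special technique — a nonlinear dependence on earlier terms breaks linearity, and with it every superposition-based closed form.


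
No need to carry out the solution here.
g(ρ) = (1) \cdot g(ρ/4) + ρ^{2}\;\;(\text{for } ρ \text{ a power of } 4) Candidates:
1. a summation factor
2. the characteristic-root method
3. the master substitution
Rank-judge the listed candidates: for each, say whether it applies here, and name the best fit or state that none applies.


Best approach: the master substitution — the argument contracts 4-fold per step: reindex ρ exponentially and solve the linear recurrence in the new index.
- a summation factor — the recursion divides its index rather than shifting it — there is no previous-term chain for a summation factor to telescope.
- the characteristic-root method: the recursion divides its index rather than shifting it — outside the constant-shift family the root method covers.
- the master substitution: yes — fits the structure here.


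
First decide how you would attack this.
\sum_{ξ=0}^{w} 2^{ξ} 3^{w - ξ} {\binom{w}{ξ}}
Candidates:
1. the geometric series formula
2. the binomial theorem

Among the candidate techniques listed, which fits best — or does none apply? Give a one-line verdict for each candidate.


Method: the binomial theorem — terms weighting {\binom{w}{ξ}} against matched powers of 2 and 3 reassemble into (2 + 3)^w by the binomial theorem.
- the geometric series formula — dividing successive terms gives an index-dependent quantity, not a constant.
- the binomial theorem: yes, a natural case for it.


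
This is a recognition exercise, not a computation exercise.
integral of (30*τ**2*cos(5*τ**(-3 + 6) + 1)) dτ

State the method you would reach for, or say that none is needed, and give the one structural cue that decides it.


Technique: u-substitution — a chain-rule shadow: 30*τ**2 alongside a function of (5*τ**(-3 + 6) + 1) means u = (5*τ**(-3 + 6) + 1) unwinds the composition in one step.


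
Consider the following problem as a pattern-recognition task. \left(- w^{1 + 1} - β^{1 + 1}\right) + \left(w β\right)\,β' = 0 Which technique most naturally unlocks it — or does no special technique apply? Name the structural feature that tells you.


Technique: the homogeneous substitution — scaling w and β together leaves the slope fixed — it depends only on β/w, so substitute the ratio. A Bernoulli rewrite works here as the equation stands — the homogeneous substitution is the more immediate reading.


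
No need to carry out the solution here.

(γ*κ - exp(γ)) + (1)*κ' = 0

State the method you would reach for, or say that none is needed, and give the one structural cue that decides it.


Method: a linear integrating factor — linear in the unknown with genuine forcing: multiply through by the exponential of the integrated coefficient and the left side closes into one derivative.


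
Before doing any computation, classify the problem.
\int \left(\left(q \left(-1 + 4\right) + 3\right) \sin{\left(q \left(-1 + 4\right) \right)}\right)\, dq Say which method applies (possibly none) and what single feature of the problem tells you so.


Diagnosis: integration by parts — the integrand splits as (q \left(-1 + 4\right) + 3) times \sin{\left(q \left(-1 + 4\right) \right)} — repeatedly differentiating the polynomial part kills it, which is the parts ladder.


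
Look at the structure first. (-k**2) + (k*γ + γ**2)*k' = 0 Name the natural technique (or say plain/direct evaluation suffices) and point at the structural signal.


Technique: the homogeneous substitution — the slope's numerator and denominator have matching total degree, so it depends only on k/γ and the ratio substitution collapses it. A Bernoulli-style rewrite — possibly after exchanging which variable is treated as dependent — would work as well; the homogeneous substitution is the more immediate reading here.


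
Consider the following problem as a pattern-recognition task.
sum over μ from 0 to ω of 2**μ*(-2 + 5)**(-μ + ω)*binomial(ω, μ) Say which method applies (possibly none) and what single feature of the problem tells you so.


Verdict: the binomial theorem — terms weighting binomial(ω, μ) against matched powers of 2 and (-2 + 5) reassemble into (2 + (-2 + 5))^ω by the binomial theorem.


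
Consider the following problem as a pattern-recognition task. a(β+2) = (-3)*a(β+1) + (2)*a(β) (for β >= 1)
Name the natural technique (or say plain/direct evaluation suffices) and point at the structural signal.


Diagnosis: the characteristic-root method — the recurrence treats every index alike (constant coefficients, no forcing) — precisely the regime where r^β trials close it.


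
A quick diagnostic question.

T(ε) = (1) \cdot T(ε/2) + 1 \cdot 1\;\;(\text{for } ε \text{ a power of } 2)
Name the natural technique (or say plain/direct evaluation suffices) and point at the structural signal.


Best approach: the master substitution — the argument contracts 2-fold per step: reindex ε exponentially and solve the linear recurrence in the new index.


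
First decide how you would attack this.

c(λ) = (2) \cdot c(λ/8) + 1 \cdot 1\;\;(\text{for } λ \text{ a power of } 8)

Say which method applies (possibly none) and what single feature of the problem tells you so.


Diagnosis: the master substitution — treat m = log base 8 of λ as the new clock: one recursion step advances m by one while λ scales by 8.


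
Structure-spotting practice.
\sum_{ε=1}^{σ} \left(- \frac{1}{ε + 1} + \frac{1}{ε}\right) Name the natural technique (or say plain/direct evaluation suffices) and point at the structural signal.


Method: telescoping — each term adds \frac{1}{ε} and subtracts the same expression advanced one index; that subtracted piece cancels against the next term's added copy — only the boundary terms survive.


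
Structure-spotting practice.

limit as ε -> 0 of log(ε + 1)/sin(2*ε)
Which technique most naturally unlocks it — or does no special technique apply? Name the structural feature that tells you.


Verdict: l'Hôpital's rule (0/0) — both numerator and denominator vanish at 0: the genuine 0/0 indeterminate that l'Hôpital exists for. A local series expansion at the point resolves it as well; the rule is the packaged version of that step.


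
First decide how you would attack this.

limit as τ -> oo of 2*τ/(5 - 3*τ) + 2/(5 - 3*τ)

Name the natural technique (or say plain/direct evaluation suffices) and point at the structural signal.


Diagnosis: dominant-term comparison — growth-rate triage: the leading powers of τ decide the limit, everything else is noise. Differentiating the expression as a single quotient would eventually settle it as well; matching dominant growth settles it immediately.


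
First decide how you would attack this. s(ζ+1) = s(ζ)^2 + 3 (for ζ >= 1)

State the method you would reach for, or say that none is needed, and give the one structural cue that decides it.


Technique: no special technique — the unknown enters the rule nonlinearly, not as a weighted sum — no linear method is even well-posed.


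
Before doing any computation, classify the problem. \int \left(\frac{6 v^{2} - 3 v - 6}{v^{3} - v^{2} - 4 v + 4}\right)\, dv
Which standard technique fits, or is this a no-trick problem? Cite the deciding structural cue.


Verdict: partial fractions — v^{3} - v^{2} - 4 v + 4 splits into linear pieces, so the quotient is a sum of simple fractions — decompose before integrating.


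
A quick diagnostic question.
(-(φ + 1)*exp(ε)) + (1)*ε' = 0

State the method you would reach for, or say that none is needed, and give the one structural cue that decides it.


Best approach: separation of variables — a product of single-variable factors, φ + 1 and exp(ε) — the textbook separable form.


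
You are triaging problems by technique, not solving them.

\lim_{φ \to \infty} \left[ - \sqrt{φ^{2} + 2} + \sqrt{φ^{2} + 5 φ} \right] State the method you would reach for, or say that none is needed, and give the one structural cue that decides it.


Method: conjugate multiplication — this difference gives up after one conjugate multiplication — the radical structure cancels against its conjugate.


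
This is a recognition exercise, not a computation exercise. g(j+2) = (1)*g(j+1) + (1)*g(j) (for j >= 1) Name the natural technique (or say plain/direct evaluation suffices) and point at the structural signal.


Technique: the characteristic-root method — no index-dependence in the weights and nothing inhomogeneous: classic characteristic-equation setup.


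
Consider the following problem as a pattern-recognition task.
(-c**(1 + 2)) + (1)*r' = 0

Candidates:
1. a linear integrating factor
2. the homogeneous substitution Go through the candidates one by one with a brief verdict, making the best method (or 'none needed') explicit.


Best approach: no special technique — the slope is a function of c alone, so integrate both sides directly.
- a linear integrating factor: the linear template holds only trivially here (the unknown is absent, so the coefficient is zero) — the method is not the natural label.
- the homogeneous substitution: the slope changes under joint rescaling, failing the degree-zero test.


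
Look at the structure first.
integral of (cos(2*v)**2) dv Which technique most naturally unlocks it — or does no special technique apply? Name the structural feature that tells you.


Best approach: a trigonometric identity — the exponent on cos(2*v)**2 is even — the power-reduction identity is the standard preprocessing step.


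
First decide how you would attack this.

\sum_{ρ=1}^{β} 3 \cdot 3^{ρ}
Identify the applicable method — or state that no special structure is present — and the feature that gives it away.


Technique: the geometric series formula — consecutive terms stand in a fixed index-free ratio — the geometric sum formula closes it.


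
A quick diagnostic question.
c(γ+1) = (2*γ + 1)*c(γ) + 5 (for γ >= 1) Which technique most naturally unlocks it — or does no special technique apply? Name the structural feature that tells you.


Diagnosis: a summation factor — one-term recursion with variable weight 2*γ + 1 is solved by product normalization, not by root-finding.


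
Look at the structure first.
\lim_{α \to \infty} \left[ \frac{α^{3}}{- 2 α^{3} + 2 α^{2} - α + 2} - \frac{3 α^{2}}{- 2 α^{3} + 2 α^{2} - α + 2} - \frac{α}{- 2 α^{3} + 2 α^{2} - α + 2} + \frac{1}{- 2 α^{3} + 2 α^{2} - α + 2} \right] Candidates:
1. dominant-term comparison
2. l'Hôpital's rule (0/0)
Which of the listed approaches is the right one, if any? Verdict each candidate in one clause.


Best approach: dominant-term comparison — at large α only the top-degree terms survive; compare the leading terms and the limit falls out.
- dominant-term comparison — applicable, and directly so.
- l'Hôpital's rule (0/0) — no 0/0 form appears: written as one quotient, top and bottom both grow without bound, and the ratio is decided by their leading terms.


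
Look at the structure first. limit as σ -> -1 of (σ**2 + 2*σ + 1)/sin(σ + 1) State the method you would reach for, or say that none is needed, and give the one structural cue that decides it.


Diagnosis: l'Hôpital's rule (0/0) — the 0/0 form at -1 is the signature situation for l'Hôpital's rule. One could equally expand both pieces locally and compare leading terms; the rule does that in one stroke.


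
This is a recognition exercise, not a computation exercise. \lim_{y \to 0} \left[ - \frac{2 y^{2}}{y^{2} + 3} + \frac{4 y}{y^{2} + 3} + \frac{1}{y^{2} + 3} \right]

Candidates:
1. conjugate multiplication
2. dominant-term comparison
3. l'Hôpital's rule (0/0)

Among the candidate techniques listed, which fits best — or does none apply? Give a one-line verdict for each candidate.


Method: no special technique — no vanishing denominator and no indeterminate clash at the point — evaluation is immediate.
- conjugate multiplication: no divergent radical difference is present for a conjugate pair to cancel.
- dominant-term comparison: no dominant-degree comparison decides it.
- l'Hôpital's rule (0/0): substituting the point gives a finite value outright — there is no indeterminate clash to repair.


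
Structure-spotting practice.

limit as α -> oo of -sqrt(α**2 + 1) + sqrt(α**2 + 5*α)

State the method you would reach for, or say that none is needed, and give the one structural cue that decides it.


Diagnosis: conjugate multiplication — neither sqrt(α**2 + 5*α) nor sqrt(α**2 + 1) converges alone, so rewrite their difference as a conjugate-rationalized quotient first.


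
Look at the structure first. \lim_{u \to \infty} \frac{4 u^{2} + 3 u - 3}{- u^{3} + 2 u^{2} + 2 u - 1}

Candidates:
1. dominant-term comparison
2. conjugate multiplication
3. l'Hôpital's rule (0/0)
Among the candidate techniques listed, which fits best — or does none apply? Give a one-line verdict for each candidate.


Verdict: dominant-term comparison — divide through by the highest power of u; every lower-order term dies and the dominant terms decide the limit.
- dominant-term comparison — applies; the problem has the shape this method handles.
- conjugate multiplication — no difference of divergent radicals appears, so rationalizing has nothing to cancel.
- l'Hôpital's rule (0/0) — no 0/0 form appears: written as one quotient, top and bottom both grow without bound, and the ratio is decided by their leading terms.


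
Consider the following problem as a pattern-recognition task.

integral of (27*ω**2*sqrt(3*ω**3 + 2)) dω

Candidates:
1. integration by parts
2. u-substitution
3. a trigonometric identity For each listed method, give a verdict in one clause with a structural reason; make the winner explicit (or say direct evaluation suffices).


Best approach: u-substitution — differentiating the inner expression 3*ω**3 + 2 produces the factor 27*ω**2 up to a constant multiple, so substituting u = 3*ω**3 + 2 reduces everything to a one-variable integral in u.
- integration by parts — a polynomial factor is present, but its partner is not an exp, sine, or cosine of a degree-1 argument, nor a logarithm.
- u-substitution — a fit — the right tool for this form.
- a trigonometric identity — there is no trigonometric structure at all — the integrand carries no sine or cosine to rewrite.
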